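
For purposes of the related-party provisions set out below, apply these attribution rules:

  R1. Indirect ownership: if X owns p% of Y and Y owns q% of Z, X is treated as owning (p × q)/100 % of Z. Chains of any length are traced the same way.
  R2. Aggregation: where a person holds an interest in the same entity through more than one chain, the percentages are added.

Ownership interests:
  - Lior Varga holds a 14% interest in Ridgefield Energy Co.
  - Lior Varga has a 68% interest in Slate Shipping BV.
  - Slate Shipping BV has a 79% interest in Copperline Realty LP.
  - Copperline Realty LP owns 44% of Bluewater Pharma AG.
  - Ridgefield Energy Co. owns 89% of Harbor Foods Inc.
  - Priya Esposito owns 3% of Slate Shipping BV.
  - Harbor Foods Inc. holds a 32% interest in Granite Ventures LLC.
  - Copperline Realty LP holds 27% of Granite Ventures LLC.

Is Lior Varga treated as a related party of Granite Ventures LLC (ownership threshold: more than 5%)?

Chain via Slate Shipping BV → Copperline Realty LP (R1): 68% × 79% × 27% = 14.5044% of Granite Ventures LLC.
Chain via Ridgefield Energy Co. → Harbor Foods Inc. (R1): 14% × 89% × 32% = 3.9872% of Granite Ventures LLC.
Aggregating (R2): 14.5044% + 3.9872% = 18.4916%.
18.4916% exceeds the 5% threshold, so Lior is a related party to Granite Ventures LLC.

Yes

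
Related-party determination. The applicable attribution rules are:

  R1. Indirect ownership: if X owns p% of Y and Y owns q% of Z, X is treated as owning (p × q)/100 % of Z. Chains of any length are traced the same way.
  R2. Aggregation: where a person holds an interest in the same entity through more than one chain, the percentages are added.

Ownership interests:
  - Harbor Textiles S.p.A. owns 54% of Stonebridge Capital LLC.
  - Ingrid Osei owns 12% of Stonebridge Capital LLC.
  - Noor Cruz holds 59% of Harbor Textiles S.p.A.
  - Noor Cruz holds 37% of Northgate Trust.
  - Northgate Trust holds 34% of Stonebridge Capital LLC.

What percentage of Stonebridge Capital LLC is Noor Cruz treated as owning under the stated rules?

44.44%

Chain via Harbor Textiles S.p.A. (R1): 59% × 54% = 31.86% of Stonebridge Capital LLC.
Chain via Northgate Trust (R1): 37% × 34% = 12.58% of Stonebridge Capital LLC.
Aggregating (R2): 31.86% + 12.58% = 44.44%.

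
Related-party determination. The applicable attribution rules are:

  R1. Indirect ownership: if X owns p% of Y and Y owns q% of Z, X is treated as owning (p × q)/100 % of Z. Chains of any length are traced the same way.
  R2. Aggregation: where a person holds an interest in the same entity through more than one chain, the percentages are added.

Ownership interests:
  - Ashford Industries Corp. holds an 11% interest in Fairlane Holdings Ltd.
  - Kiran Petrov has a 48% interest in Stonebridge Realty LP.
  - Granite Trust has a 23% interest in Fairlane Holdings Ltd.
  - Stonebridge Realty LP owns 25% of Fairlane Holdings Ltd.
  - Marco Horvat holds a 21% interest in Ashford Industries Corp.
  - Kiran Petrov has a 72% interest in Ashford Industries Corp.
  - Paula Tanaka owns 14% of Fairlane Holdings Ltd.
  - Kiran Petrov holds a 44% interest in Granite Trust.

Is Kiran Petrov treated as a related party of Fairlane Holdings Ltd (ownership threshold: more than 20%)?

Yes

Chain via Ashford Industries Corp. (R1): 72% × 11% = 7.92% of Fairlane Holdings Ltd.
Chain via Granite Trust (R1): 44% × 23% = 10.12% of Fairlane Holdings Ltd.
Chain via Stonebridge Realty LP (R1): 48% × 25% = 12% of Fairlane Holdings Ltd.
Aggregating (R2): 7.92% + 10.12% + 12% = 30.04%.
30.04% exceeds the 20% threshold, so Kiran is a related party to Fairlane Holdings Ltd.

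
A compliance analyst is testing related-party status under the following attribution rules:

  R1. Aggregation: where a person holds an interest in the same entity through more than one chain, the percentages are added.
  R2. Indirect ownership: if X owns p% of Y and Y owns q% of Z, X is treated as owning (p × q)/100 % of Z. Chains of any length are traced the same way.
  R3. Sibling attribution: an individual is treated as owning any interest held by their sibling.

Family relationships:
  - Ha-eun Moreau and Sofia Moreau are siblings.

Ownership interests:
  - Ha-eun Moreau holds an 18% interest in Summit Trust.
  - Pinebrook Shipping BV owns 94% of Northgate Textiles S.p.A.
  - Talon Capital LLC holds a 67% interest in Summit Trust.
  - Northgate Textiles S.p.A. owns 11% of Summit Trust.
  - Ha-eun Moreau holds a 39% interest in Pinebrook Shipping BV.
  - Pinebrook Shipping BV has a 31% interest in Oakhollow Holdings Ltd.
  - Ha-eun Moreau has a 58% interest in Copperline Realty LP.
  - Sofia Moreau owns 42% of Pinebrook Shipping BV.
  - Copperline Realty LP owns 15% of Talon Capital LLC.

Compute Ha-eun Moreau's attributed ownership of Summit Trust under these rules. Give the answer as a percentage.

By sibling attribution (R3), Ha-eun Moreau is treated as also owning Sofia Moreau's interest in Pinebrook Shipping BV, giving 39% + 42% = 81%.
Chain via Copperline Realty LP → Talon Capital LLC (R2): 58% × 15% × 67% = 5.829% of Summit Trust.
Chain via Pinebrook Shipping BV → Northgate Textiles S.p.A. (R2): 81% × 94% × 11% = 8.3754% of Summit Trust.
Direct interest in Summit Trust: 18%.
Aggregating (R1): 5.829% + 8.3754% + 18% = 32.2044%.

32.2044%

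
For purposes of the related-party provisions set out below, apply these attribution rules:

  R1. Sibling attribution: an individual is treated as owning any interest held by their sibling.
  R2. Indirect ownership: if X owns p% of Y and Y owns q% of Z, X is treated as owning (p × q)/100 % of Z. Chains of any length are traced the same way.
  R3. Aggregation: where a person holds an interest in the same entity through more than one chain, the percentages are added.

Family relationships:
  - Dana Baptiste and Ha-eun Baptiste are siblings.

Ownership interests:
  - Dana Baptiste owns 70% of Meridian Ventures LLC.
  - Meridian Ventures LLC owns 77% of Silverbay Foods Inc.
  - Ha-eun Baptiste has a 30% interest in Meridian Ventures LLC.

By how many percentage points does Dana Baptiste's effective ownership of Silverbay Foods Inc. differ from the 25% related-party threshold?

By sibling attribution (R1), Dana Baptiste is treated as also owning Ha-eun Baptiste's interest in Meridian Ventures LLC, giving 70% + 30% = 100%.
Chain via Meridian Ventures LLC (R2): 100% × 77% = 77% of Silverbay Foods Inc.
77% exceeds the 25% threshold by 52 percentage points.

52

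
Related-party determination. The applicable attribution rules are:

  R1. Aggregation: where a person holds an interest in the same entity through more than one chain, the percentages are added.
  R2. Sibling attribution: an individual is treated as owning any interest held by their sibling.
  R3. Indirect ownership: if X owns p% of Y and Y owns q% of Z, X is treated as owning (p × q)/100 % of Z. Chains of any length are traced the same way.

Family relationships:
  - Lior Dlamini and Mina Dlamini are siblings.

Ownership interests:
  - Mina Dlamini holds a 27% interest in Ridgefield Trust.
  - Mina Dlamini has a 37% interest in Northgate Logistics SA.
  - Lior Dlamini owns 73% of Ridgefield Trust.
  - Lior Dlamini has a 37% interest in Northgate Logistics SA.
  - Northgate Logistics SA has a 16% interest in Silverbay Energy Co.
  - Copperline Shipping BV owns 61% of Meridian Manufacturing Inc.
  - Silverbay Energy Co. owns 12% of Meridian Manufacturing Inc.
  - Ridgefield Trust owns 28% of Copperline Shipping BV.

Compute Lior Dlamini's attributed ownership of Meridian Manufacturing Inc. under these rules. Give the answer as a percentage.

By sibling attribution (R2), Lior Dlamini is treated as also owning Mina Dlamini's interest in Ridgefield Trust, giving 73% + 27% = 100%.
By sibling attribution (R2), Lior Dlamini is treated as also owning Mina Dlamini's interest in Northgate Logistics SA, giving 37% + 37% = 74%.
Chain via Ridgefield Trust → Copperline Shipping BV (R3): 100% × 28% × 61% = 17.08% of Meridian Manufacturing Inc.
Chain via Northgate Logistics SA → Silverbay Energy Co. (R3): 74% × 16% × 12% = 1.4208% of Meridian Manufacturing Inc.
Aggregating (R1): 17.08% + 1.4208% = 18.5008%.

18.5008%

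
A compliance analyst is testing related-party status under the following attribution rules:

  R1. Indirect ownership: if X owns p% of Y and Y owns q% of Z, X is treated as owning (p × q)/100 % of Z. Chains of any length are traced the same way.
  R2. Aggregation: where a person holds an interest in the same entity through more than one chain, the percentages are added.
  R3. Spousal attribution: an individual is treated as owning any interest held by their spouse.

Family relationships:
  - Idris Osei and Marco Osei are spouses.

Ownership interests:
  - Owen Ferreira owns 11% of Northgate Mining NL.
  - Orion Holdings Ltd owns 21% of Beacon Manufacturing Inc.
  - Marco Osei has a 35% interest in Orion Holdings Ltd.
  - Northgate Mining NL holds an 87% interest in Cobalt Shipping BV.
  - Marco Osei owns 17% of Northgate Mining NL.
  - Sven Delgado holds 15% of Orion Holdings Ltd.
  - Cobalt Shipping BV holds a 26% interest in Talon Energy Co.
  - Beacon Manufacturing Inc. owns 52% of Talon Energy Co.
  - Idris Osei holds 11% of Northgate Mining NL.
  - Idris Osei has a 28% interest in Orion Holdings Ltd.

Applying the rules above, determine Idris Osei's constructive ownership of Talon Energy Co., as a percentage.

By spousal attribution (R3), Idris Osei is treated as also owning Marco Osei's interest in Orion Holdings Ltd, giving 28% + 35% = 63%.
By spousal attribution (R3), Idris Osei is treated as also owning Marco Osei's interest in Northgate Mining NL, giving 11% + 17% = 28%.
Chain via Orion Holdings Ltd → Beacon Manufacturing Inc. (R1): 63% × 21% × 52% = 6.8796% of Talon Energy Co.
Chain via Northgate Mining NL → Cobalt Shipping BV (R1): 28% × 87% × 26% = 6.3336% of Talon Energy Co.
Aggregating (R2): 6.8796% + 6.3336% = 13.2132%.

13.2132%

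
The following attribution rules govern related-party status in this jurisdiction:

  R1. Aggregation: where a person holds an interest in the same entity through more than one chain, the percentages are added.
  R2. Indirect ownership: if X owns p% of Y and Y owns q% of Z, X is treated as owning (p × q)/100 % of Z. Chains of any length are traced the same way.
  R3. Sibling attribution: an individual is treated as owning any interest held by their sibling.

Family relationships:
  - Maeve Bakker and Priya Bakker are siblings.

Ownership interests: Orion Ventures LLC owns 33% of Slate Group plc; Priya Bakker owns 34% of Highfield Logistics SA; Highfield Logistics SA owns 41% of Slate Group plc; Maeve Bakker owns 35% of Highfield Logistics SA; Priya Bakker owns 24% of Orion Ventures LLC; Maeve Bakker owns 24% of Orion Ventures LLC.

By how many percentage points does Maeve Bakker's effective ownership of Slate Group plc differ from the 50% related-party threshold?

By sibling attribution (R3), Maeve Bakker is treated as also owning Priya Bakker's interest in Orion Ventures LLC, giving 24% + 24% = 48%.
By sibling attribution (R3), Maeve Bakker is treated as also owning Priya Bakker's interest in Highfield Logistics SA, giving 35% + 34% = 69%.
Chain via Orion Ventures LLC (R2): 48% × 33% = 15.84% of Slate Group plc.
Chain via Highfield Logistics SA (R2): 69% × 41% = 28.29% of Slate Group plc.
Aggregating (R1): 15.84% + 28.29% = 44.13%.
44.13% falls short of the 50% threshold by 5.87 percentage points.

5.87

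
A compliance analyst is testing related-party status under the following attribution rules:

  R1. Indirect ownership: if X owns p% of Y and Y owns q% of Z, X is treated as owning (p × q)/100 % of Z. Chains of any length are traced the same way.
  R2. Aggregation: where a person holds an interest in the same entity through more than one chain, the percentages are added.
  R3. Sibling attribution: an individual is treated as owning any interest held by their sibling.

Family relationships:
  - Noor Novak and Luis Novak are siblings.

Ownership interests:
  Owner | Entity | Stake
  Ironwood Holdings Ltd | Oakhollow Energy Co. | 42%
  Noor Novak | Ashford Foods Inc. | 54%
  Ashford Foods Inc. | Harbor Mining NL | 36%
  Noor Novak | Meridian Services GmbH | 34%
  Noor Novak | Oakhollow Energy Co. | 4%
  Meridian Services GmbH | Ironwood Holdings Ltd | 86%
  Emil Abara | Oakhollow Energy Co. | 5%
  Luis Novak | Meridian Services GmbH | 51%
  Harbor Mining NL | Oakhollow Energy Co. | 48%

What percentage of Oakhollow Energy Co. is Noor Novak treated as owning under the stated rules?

44.0332%

By sibling attribution (R3), Noor Novak is treated as also owning Luis Novak's interest in Meridian Services GmbH, giving 34% + 51% = 85%.
Chain via Ashford Foods Inc. → Harbor Mining NL (R1): 54% × 36% × 48% = 9.3312% of Oakhollow Energy Co.
Chain via Meridian Services GmbH → Ironwood Holdings Ltd (R1): 85% × 86% × 42% = 30.702% of Oakhollow Energy Co.
Direct interest in Oakhollow Energy Co: 4%.
Aggregating (R2): 9.3312% + 30.702% + 4% = 44.0332%.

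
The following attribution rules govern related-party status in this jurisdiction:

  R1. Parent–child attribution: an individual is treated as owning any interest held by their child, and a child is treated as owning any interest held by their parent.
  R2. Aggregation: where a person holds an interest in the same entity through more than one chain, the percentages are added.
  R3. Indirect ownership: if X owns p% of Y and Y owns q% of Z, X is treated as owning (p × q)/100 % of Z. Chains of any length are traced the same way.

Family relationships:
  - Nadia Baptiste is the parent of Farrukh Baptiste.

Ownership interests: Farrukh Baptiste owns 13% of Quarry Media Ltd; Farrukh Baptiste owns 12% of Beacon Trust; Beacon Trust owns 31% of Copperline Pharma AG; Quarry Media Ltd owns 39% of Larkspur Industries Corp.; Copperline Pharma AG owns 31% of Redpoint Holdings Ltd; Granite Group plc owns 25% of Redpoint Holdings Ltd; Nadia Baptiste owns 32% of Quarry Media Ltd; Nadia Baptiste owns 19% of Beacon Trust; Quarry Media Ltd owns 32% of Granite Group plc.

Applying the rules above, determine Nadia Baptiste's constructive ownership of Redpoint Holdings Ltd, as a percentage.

By parent–child attribution (R1), Nadia Baptiste is treated as also owning Farrukh Baptiste's interest in Quarry Media Ltd, giving 32% + 13% = 45%.
By parent–child attribution (R1), Nadia Baptiste is treated as also owning Farrukh Baptiste's interest in Beacon Trust, giving 19% + 12% = 31%.
Chain via Quarry Media Ltd → Granite Group plc (R3): 45% × 32% × 25% = 3.6% of Redpoint Holdings Ltd.
Chain via Beacon Trust → Copperline Pharma AG (R3): 31% × 31% × 31% = 2.9791% of Redpoint Holdings Ltd.
Aggregating (R2): 3.6% + 2.9791% = 6.5791%.

6.5791%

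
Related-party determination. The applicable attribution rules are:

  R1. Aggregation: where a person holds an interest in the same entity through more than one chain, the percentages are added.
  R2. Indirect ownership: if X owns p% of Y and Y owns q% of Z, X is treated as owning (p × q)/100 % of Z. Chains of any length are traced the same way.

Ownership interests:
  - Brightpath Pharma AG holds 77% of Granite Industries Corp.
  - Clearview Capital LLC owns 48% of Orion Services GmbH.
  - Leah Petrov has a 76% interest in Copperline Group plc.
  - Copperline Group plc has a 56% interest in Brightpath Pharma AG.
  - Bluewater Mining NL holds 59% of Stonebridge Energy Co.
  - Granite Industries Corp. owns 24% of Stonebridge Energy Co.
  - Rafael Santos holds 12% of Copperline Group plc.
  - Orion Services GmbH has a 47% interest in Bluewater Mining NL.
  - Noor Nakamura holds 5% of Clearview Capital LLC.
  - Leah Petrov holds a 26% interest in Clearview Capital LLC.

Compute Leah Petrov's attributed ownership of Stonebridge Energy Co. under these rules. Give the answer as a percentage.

11.325792%

Chain via Copperline Group plc → Brightpath Pharma AG → Granite Industries Corp. (R2): 76% × 56% × 77% × 24% = 7.865088% of Stonebridge Energy Co.
Chain via Clearview Capital LLC → Orion Services GmbH → Bluewater Mining NL (R2): 26% × 48% × 47% × 59% = 3.460704% of Stonebridge Energy Co.
Aggregating (R1): 7.865088% + 3.460704% = 11.325792%.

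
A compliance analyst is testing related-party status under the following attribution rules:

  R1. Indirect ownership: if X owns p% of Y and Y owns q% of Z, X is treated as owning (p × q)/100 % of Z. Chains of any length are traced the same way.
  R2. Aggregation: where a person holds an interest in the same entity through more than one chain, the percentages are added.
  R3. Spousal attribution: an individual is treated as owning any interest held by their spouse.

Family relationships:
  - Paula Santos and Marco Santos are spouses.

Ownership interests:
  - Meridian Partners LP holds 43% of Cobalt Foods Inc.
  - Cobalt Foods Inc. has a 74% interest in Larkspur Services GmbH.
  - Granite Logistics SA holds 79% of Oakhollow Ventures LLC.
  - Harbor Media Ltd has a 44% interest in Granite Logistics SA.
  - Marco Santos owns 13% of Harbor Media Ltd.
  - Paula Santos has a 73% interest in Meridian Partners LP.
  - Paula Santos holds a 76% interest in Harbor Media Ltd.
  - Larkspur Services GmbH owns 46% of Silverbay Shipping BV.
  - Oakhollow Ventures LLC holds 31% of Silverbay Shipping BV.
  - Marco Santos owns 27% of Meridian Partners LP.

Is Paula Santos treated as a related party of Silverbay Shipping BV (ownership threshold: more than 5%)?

By spousal attribution (R3), Paula Santos is treated as also owning Marco Santos's interest in Harbor Media Ltd, giving 76% + 13% = 89%.
By spousal attribution (R3), Paula Santos is treated as also owning Marco Santos's interest in Meridian Partners LP, giving 73% + 27% = 100%.
Chain via Harbor Media Ltd → Granite Logistics SA → Oakhollow Ventures LLC (R1): 89% × 44% × 79% × 31% = 9.590284% of Silverbay Shipping BV.
Chain via Meridian Partners LP → Cobalt Foods Inc. → Larkspur Services GmbH (R1): 100% × 43% × 74% × 46% = 14.6372% of Silverbay Shipping BV.
Aggregating (R2): 9.590284% + 14.6372% = 24.227484%.
24.227484% exceeds the 5% threshold, so Paula is a related party to Silverbay Shipping BV.

Yes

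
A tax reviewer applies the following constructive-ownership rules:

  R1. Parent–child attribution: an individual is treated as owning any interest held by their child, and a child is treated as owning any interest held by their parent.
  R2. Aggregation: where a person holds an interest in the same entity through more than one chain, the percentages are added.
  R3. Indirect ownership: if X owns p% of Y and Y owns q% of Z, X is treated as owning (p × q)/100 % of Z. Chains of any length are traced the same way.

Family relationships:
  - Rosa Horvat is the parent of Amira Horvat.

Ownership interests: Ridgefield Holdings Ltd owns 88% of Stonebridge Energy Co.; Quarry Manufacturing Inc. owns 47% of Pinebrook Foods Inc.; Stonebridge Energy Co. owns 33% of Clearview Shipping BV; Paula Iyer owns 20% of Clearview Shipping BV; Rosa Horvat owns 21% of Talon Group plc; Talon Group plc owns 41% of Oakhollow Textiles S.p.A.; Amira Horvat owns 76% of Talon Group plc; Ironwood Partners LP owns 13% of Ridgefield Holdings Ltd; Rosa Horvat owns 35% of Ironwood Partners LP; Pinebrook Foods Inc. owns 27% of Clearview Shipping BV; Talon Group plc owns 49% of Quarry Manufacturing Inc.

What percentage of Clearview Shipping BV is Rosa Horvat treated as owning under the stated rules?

7.352877%

By parent–child attribution (R1), Rosa Horvat is treated as also owning Amira Horvat's interest in Talon Group plc, giving 21% + 76% = 97%.
Chain via Talon Group plc → Quarry Manufacturing Inc. → Pinebrook Foods Inc. (R3): 97% × 49% × 47% × 27% = 6.031557% of Clearview Shipping BV.
Chain via Ironwood Partners LP → Ridgefield Holdings Ltd → Stonebridge Energy Co. (R3): 35% × 13% × 88% × 33% = 1.32132% of Clearview Shipping BV.
Aggregating (R2): 6.031557% + 1.32132% = 7.352877%.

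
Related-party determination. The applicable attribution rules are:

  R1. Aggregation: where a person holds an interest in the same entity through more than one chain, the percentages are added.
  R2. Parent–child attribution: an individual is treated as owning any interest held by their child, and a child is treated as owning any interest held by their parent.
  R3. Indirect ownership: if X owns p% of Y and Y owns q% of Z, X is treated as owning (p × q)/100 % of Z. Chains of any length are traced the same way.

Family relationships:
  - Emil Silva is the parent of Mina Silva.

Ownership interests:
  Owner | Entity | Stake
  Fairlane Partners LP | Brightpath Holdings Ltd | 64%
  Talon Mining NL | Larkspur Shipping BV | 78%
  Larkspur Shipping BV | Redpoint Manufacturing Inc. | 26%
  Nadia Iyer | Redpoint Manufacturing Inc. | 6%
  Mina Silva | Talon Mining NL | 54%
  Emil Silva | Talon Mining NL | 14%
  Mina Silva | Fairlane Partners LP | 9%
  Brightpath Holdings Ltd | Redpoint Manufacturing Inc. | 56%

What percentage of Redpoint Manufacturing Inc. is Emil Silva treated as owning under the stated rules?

17.016%

By parent–child attribution (R2), Emil Silva is treated as also owning Mina Silva's interest in Talon Mining NL, giving 14% + 54% = 68%.
By parent–child attribution (R2), Emil Silva is treated as owning Mina Silva's 9% interest in Fairlane Partners LP.
Chain via Talon Mining NL → Larkspur Shipping BV (R3): 68% × 78% × 26% = 13.7904% of Redpoint Manufacturing Inc.
Chain via Fairlane Partners LP → Brightpath Holdings Ltd (R3): 9% × 64% × 56% = 3.2256% of Redpoint Manufacturing Inc.
Aggregating (R1): 13.7904% + 3.2256% = 17.016%.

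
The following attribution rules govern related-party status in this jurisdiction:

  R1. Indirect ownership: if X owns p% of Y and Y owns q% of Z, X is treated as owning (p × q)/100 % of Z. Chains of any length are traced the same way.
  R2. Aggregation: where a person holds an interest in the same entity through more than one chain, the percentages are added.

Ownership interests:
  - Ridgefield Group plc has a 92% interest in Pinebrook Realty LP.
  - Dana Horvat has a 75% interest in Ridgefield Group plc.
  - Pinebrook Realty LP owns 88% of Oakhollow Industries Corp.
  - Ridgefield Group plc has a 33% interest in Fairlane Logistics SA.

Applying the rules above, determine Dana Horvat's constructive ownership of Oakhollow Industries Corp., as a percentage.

60.72%

Chain via Ridgefield Group plc → Pinebrook Realty LP (R1): 75% × 92% × 88% = 60.72% of Oakhollow Industries Corp.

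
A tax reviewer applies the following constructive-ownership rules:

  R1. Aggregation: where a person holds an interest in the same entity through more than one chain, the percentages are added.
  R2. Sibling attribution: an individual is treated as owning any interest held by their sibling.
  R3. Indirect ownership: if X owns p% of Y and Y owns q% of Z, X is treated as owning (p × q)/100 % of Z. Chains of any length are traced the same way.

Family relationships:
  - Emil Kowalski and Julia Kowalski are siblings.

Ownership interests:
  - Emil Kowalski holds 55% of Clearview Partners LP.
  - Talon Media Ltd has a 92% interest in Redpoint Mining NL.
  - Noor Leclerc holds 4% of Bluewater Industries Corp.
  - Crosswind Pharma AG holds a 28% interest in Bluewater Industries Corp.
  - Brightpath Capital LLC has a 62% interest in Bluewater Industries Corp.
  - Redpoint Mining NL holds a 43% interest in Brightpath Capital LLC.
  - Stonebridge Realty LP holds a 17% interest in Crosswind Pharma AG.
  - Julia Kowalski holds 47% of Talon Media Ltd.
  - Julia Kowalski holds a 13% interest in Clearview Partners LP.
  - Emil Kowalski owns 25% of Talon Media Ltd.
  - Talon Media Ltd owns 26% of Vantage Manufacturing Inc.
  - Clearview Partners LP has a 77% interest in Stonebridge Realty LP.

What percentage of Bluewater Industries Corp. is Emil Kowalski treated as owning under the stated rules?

By sibling attribution (R2), Emil Kowalski is treated as also owning Julia Kowalski's interest in Clearview Partners LP, giving 55% + 13% = 68%.
By sibling attribution (R2), Emil Kowalski is treated as also owning Julia Kowalski's interest in Talon Media Ltd, giving 25% + 47% = 72%.
Chain via Clearview Partners LP → Stonebridge Realty LP → Crosswind Pharma AG (R3): 68% × 77% × 17% × 28% = 2.492336% of Bluewater Industries Corp.
Chain via Talon Media Ltd → Redpoint Mining NL → Brightpath Capital LLC (R3): 72% × 92% × 43% × 62% = 17.659584% of Bluewater Industries Corp.
Aggregating (R1): 2.492336% + 17.659584% = 20.15192%.

20.15192%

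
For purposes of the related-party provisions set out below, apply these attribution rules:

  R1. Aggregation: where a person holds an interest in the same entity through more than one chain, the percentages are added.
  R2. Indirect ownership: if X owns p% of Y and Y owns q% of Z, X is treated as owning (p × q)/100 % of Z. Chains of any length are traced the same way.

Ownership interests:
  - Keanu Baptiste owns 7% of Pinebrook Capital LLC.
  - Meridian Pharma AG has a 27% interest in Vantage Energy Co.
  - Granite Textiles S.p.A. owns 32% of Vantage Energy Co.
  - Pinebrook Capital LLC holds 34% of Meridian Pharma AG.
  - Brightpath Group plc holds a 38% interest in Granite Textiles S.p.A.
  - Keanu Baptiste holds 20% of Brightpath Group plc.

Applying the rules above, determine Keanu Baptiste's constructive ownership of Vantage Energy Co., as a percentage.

Chain via Pinebrook Capital LLC → Meridian Pharma AG (R2): 7% × 34% × 27% = 0.6426% of Vantage Energy Co.
Chain via Brightpath Group plc → Granite Textiles S.p.A. (R2): 20% × 38% × 32% = 2.432% of Vantage Energy Co.
Aggregating (R1): 0.6426% + 2.432% = 3.0746%.

3.0746%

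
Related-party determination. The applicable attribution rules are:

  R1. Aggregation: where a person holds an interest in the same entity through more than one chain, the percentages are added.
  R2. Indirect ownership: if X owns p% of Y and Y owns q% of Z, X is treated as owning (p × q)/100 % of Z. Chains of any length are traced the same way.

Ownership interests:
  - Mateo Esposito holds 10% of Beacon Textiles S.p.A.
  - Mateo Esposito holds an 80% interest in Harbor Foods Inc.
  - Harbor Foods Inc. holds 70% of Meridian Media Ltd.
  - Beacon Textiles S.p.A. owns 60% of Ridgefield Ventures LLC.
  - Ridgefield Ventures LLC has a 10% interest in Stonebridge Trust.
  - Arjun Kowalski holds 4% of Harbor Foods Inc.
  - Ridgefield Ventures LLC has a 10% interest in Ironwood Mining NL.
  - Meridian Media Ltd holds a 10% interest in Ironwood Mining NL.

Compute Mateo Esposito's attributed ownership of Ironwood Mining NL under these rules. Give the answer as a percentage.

Chain via Harbor Foods Inc. → Meridian Media Ltd (R2): 80% × 70% × 10% = 5.6% of Ironwood Mining NL.
Chain via Beacon Textiles S.p.A. → Ridgefield Ventures LLC (R2): 10% × 60% × 10% = 0.6% of Ironwood Mining NL.
Aggregating (R1): 5.6% + 0.6% = 6.2%.

6.2%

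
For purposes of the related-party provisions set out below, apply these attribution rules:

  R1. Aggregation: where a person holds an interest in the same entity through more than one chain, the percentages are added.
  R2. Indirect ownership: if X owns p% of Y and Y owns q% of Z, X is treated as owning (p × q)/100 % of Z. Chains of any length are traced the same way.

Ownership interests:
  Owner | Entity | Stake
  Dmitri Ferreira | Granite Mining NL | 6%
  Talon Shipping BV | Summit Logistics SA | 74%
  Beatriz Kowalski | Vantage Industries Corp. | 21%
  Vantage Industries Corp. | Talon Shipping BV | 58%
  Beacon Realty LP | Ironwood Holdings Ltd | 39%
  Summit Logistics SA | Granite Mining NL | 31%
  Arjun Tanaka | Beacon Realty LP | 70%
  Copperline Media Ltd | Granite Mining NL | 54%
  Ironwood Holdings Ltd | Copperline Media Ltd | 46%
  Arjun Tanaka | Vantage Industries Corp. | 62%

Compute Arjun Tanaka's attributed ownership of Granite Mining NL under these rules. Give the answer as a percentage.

15.030544%

Chain via Vantage Industries Corp. → Talon Shipping BV → Summit Logistics SA (R2): 62% × 58% × 74% × 31% = 8.249224% of Granite Mining NL.
Chain via Beacon Realty LP → Ironwood Holdings Ltd → Copperline Media Ltd (R2): 70% × 39% × 46% × 54% = 6.78132% of Granite Mining NL.
Aggregating (R1): 8.249224% + 6.78132% = 15.030544%.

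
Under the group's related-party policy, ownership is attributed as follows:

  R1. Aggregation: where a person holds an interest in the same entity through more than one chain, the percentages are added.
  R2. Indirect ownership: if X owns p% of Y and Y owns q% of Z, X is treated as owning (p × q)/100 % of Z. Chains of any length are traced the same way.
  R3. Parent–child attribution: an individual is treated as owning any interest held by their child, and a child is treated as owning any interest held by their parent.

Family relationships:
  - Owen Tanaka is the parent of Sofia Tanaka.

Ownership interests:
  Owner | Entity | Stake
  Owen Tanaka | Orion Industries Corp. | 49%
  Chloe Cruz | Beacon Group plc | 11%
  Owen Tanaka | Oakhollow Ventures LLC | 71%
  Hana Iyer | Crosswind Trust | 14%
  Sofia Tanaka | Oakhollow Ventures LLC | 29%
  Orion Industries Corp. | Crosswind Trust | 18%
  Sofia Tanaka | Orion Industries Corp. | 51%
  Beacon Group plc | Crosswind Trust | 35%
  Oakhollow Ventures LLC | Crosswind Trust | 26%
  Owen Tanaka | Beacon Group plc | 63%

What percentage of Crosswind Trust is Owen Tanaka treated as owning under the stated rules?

66.05%

By parent–child attribution (R3), Owen Tanaka is treated as also owning Sofia Tanaka's interest in Orion Industries Corp, giving 49% + 51% = 100%.
By parent–child attribution (R3), Owen Tanaka is treated as also owning Sofia Tanaka's interest in Oakhollow Ventures LLC, giving 71% + 29% = 100%.
Chain via Orion Industries Corp. (R2): 100% × 18% = 18% of Crosswind Trust.
Chain via Beacon Group plc (R2): 63% × 35% = 22.05% of Crosswind Trust.
Chain via Oakhollow Ventures LLC (R2): 100% × 26% = 26% of Crosswind Trust.
Aggregating (R1): 18% + 22.05% + 26% = 66.05%.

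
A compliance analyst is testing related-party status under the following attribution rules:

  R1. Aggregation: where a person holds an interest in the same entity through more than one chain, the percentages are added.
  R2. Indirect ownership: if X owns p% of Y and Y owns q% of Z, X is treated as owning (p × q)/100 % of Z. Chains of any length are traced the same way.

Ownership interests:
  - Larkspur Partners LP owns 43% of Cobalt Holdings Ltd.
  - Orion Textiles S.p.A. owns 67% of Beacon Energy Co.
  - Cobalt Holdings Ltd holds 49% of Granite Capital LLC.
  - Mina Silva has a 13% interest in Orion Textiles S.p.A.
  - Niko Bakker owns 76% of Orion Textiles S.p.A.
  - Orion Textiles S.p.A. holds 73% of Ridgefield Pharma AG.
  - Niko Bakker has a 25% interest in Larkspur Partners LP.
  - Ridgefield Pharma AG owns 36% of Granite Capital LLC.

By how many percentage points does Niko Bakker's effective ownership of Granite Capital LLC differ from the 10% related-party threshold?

15.2403

Chain via Larkspur Partners LP → Cobalt Holdings Ltd (R2): 25% × 43% × 49% = 5.2675% of Granite Capital LLC.
Chain via Orion Textiles S.p.A. → Ridgefield Pharma AG (R2): 76% × 73% × 36% = 19.9728% of Granite Capital LLC.
Aggregating (R1): 5.2675% + 19.9728% = 25.2403%.
25.2403% exceeds the 10% threshold by 15.2403 percentage points.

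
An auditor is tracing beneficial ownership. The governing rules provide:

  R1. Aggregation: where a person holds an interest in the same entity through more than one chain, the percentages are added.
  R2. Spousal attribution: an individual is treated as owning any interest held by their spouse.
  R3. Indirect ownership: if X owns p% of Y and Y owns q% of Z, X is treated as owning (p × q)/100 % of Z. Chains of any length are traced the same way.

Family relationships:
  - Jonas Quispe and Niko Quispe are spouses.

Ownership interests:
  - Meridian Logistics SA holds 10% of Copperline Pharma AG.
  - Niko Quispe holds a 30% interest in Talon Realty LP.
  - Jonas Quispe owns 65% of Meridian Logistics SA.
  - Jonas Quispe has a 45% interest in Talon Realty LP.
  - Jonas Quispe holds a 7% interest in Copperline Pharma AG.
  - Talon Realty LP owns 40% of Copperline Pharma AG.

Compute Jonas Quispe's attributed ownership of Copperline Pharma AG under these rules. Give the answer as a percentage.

By spousal attribution (R2), Jonas Quispe is treated as also owning Niko Quispe's interest in Talon Realty LP, giving 45% + 30% = 75%.
Chain via Meridian Logistics SA (R3): 65% × 10% = 6.5% of Copperline Pharma AG.
Chain via Talon Realty LP (R3): 75% × 40% = 30% of Copperline Pharma AG.
Direct interest in Copperline Pharma AG: 7%.
Aggregating (R1): 6.5% + 30% + 7% = 43.5%.

43.5%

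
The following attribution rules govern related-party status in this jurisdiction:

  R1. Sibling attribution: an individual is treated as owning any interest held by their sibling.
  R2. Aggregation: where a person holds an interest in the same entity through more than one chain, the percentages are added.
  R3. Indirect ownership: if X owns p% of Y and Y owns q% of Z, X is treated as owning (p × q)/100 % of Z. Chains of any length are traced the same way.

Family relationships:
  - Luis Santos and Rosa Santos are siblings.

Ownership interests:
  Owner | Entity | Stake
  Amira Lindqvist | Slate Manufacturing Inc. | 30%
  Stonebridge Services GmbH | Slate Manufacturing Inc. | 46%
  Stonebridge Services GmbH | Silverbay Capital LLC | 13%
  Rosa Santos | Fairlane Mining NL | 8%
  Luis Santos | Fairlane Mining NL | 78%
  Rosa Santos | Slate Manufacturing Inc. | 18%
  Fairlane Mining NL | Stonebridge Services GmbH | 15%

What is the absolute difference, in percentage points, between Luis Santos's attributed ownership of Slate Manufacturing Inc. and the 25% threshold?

1.066

By sibling attribution (R1), Luis Santos is treated as also owning Rosa Santos's interest in Fairlane Mining NL, giving 78% + 8% = 86%.
By sibling attribution (R1), Luis Santos is treated as owning Rosa Santos's 18% interest in Slate Manufacturing Inc.
Chain via Fairlane Mining NL → Stonebridge Services GmbH (R3): 86% × 15% × 46% = 5.934% of Slate Manufacturing Inc.
Direct interest in Slate Manufacturing Inc: 18%.
Aggregating (R2): 5.934% + 18% = 23.934%.
23.934% falls short of the 25% threshold by 1.066 percentage points.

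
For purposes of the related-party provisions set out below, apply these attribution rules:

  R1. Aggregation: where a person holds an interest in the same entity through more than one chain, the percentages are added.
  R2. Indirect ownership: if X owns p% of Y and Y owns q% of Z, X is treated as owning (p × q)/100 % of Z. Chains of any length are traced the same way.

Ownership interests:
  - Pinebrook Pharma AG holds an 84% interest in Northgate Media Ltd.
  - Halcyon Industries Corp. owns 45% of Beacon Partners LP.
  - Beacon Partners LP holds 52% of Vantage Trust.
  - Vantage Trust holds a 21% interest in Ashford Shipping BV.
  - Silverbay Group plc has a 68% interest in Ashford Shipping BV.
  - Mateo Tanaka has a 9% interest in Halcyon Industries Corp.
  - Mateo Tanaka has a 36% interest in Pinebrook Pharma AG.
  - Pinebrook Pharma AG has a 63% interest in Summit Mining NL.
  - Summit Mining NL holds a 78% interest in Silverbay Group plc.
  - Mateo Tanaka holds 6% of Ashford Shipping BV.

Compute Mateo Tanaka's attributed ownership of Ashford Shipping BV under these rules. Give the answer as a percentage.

Chain via Halcyon Industries Corp. → Beacon Partners LP → Vantage Trust (R2): 9% × 45% × 52% × 21% = 0.44226% of Ashford Shipping BV.
Chain via Pinebrook Pharma AG → Summit Mining NL → Silverbay Group plc (R2): 36% × 63% × 78% × 68% = 12.029472% of Ashford Shipping BV.
Direct interest in Ashford Shipping BV: 6%.
Aggregating (R1): 0.44226% + 12.029472% + 6% = 18.471732%.

18.471732%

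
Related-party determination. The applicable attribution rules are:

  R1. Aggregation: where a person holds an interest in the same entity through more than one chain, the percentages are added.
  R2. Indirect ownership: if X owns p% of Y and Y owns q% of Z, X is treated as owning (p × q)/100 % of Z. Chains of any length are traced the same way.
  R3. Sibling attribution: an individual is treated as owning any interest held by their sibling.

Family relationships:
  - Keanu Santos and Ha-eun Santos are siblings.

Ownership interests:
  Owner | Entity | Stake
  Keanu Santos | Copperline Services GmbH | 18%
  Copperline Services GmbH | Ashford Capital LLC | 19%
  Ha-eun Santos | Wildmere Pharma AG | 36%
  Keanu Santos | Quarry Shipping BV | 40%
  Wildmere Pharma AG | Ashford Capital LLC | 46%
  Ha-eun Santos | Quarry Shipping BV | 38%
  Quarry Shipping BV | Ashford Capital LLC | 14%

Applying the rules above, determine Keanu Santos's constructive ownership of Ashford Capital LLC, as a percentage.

30.9%

By sibling attribution (R3), Keanu Santos is treated as also owning Ha-eun Santos's interest in Quarry Shipping BV, giving 40% + 38% = 78%.
By sibling attribution (R3), Keanu Santos is treated as owning Ha-eun Santos's 36% interest in Wildmere Pharma AG.
Chain via Copperline Services GmbH (R2): 18% × 19% = 3.42% of Ashford Capital LLC.
Chain via Quarry Shipping BV (R2): 78% × 14% = 10.92% of Ashford Capital LLC.
Chain via Wildmere Pharma AG (R2): 36% × 46% = 16.56% of Ashford Capital LLC.
Aggregating (R1): 3.42% + 10.92% + 16.56% = 30.9%.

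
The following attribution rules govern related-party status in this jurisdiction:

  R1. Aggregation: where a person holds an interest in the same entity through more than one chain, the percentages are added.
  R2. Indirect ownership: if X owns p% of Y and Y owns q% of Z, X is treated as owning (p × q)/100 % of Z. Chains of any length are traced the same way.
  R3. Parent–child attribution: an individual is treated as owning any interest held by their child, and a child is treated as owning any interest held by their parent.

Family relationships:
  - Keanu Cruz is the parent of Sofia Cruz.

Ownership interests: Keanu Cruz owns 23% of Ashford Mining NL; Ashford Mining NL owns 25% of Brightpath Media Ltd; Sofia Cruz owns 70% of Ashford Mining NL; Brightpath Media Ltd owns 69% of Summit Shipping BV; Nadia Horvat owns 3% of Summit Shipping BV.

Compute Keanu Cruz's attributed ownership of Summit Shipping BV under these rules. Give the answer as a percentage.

16.0425%

By parent–child attribution (R3), Keanu Cruz is treated as also owning Sofia Cruz's interest in Ashford Mining NL, giving 23% + 70% = 93%.
Chain via Ashford Mining NL → Brightpath Media Ltd (R2): 93% × 25% × 69% = 16.0425% of Summit Shipping BV.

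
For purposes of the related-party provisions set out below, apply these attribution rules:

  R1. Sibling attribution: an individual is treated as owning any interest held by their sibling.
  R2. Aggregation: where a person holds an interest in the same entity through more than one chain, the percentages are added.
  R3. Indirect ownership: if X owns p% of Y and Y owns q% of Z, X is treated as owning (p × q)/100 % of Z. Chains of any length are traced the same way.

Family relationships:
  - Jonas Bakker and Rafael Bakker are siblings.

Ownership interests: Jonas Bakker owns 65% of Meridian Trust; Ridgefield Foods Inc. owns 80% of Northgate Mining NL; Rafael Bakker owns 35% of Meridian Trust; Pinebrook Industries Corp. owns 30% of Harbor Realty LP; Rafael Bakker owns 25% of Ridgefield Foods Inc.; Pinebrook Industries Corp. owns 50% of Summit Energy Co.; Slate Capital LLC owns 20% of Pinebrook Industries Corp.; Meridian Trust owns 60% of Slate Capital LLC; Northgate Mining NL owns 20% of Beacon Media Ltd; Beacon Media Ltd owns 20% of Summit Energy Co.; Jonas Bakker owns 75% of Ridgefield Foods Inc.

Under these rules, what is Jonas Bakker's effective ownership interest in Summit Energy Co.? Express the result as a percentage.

9.2%

By sibling attribution (R1), Jonas Bakker is treated as also owning Rafael Bakker's interest in Meridian Trust, giving 65% + 35% = 100%.
By sibling attribution (R1), Jonas Bakker is treated as also owning Rafael Bakker's interest in Ridgefield Foods Inc, giving 75% + 25% = 100%.
Chain via Meridian Trust → Slate Capital LLC → Pinebrook Industries Corp. (R3): 100% × 60% × 20% × 50% = 6% of Summit Energy Co.
Chain via Ridgefield Foods Inc. → Northgate Mining NL → Beacon Media Ltd (R3): 100% × 80% × 20% × 20% = 3.2% of Summit Energy Co.
Aggregating (R2): 6% + 3.2% = 9.2%.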